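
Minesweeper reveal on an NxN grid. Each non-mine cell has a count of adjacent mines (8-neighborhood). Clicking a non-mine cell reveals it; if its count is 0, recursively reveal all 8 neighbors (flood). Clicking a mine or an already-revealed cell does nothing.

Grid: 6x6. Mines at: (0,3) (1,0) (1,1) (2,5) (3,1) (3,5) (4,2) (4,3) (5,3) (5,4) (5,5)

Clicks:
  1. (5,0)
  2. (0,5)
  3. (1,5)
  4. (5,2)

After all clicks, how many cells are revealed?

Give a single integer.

Click 1 (5,0) count=0: revealed 4 new [(4,0) (4,1) (5,0) (5,1)] -> total=4
Click 2 (0,5) count=0: revealed 4 new [(0,4) (0,5) (1,4) (1,5)] -> total=8
Click 3 (1,5) count=1: revealed 0 new [(none)] -> total=8
Click 4 (5,2) count=3: revealed 1 new [(5,2)] -> total=9

Answer: 9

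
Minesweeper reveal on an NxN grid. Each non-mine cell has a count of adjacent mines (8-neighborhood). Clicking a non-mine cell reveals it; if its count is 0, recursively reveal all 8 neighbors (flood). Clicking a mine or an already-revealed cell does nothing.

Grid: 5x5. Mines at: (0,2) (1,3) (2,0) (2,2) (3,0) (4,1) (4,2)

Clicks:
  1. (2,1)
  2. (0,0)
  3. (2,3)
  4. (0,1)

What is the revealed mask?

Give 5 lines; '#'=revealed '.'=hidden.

Click 1 (2,1) count=3: revealed 1 new [(2,1)] -> total=1
Click 2 (0,0) count=0: revealed 4 new [(0,0) (0,1) (1,0) (1,1)] -> total=5
Click 3 (2,3) count=2: revealed 1 new [(2,3)] -> total=6
Click 4 (0,1) count=1: revealed 0 new [(none)] -> total=6

Answer: ##...
##...
.#.#.
.....
.....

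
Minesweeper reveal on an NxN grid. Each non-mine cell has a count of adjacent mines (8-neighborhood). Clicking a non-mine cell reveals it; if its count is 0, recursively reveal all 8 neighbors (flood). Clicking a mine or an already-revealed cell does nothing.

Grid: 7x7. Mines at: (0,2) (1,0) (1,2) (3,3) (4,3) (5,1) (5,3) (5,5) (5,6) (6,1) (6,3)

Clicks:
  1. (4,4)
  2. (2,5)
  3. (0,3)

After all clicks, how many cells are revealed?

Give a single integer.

Click 1 (4,4) count=4: revealed 1 new [(4,4)] -> total=1
Click 2 (2,5) count=0: revealed 17 new [(0,3) (0,4) (0,5) (0,6) (1,3) (1,4) (1,5) (1,6) (2,3) (2,4) (2,5) (2,6) (3,4) (3,5) (3,6) (4,5) (4,6)] -> total=18
Click 3 (0,3) count=2: revealed 0 new [(none)] -> total=18

Answer: 18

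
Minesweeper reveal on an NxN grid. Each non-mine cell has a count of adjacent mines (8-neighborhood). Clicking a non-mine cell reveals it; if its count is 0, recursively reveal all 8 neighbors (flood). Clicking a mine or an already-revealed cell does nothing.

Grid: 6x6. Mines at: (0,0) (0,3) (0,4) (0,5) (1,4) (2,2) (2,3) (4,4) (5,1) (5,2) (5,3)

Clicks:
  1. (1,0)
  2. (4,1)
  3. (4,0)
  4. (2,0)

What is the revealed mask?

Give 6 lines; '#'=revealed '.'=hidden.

Answer: ......
##....
##....
##....
##....
......

Derivation:
Click 1 (1,0) count=1: revealed 1 new [(1,0)] -> total=1
Click 2 (4,1) count=2: revealed 1 new [(4,1)] -> total=2
Click 3 (4,0) count=1: revealed 1 new [(4,0)] -> total=3
Click 4 (2,0) count=0: revealed 5 new [(1,1) (2,0) (2,1) (3,0) (3,1)] -> total=8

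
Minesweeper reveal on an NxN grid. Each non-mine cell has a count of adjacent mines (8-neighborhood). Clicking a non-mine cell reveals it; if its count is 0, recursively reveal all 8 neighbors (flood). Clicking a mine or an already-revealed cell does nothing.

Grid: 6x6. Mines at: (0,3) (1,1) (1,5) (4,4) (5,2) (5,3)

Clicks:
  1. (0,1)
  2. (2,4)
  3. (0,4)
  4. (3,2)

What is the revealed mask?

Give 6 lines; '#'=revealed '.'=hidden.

Answer: .#..#.
..###.
#####.
#####.
####..
##....

Derivation:
Click 1 (0,1) count=1: revealed 1 new [(0,1)] -> total=1
Click 2 (2,4) count=1: revealed 1 new [(2,4)] -> total=2
Click 3 (0,4) count=2: revealed 1 new [(0,4)] -> total=3
Click 4 (3,2) count=0: revealed 18 new [(1,2) (1,3) (1,4) (2,0) (2,1) (2,2) (2,3) (3,0) (3,1) (3,2) (3,3) (3,4) (4,0) (4,1) (4,2) (4,3) (5,0) (5,1)] -> total=21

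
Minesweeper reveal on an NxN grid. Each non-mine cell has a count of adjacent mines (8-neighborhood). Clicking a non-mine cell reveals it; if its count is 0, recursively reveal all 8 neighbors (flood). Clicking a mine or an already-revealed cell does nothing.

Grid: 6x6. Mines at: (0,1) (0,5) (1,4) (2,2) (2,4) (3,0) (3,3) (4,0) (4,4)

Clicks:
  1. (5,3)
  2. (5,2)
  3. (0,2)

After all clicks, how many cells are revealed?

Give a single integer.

Answer: 7

Derivation:
Click 1 (5,3) count=1: revealed 1 new [(5,3)] -> total=1
Click 2 (5,2) count=0: revealed 5 new [(4,1) (4,2) (4,3) (5,1) (5,2)] -> total=6
Click 3 (0,2) count=1: revealed 1 new [(0,2)] -> total=7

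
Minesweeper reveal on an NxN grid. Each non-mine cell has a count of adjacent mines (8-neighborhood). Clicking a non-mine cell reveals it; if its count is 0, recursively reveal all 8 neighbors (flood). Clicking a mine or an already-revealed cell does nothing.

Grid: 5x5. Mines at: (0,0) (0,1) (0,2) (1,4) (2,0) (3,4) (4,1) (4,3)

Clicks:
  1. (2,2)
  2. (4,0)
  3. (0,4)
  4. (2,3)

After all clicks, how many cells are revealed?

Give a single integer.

Answer: 11

Derivation:
Click 1 (2,2) count=0: revealed 9 new [(1,1) (1,2) (1,3) (2,1) (2,2) (2,3) (3,1) (3,2) (3,3)] -> total=9
Click 2 (4,0) count=1: revealed 1 new [(4,0)] -> total=10
Click 3 (0,4) count=1: revealed 1 new [(0,4)] -> total=11
Click 4 (2,3) count=2: revealed 0 new [(none)] -> total=11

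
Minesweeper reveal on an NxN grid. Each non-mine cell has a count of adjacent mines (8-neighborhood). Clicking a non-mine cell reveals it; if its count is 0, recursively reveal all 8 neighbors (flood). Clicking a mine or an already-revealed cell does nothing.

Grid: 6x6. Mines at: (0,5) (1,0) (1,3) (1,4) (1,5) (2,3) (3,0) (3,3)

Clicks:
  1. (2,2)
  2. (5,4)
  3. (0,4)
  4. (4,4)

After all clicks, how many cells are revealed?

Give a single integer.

Answer: 18

Derivation:
Click 1 (2,2) count=3: revealed 1 new [(2,2)] -> total=1
Click 2 (5,4) count=0: revealed 16 new [(2,4) (2,5) (3,4) (3,5) (4,0) (4,1) (4,2) (4,3) (4,4) (4,5) (5,0) (5,1) (5,2) (5,3) (5,4) (5,5)] -> total=17
Click 3 (0,4) count=4: revealed 1 new [(0,4)] -> total=18
Click 4 (4,4) count=1: revealed 0 new [(none)] -> total=18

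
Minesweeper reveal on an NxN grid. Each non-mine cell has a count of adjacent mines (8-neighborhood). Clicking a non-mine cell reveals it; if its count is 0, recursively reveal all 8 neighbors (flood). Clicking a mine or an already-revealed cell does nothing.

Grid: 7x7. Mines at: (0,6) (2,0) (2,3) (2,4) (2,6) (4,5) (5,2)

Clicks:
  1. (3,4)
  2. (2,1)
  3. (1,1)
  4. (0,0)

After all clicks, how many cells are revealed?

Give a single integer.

Answer: 14

Derivation:
Click 1 (3,4) count=3: revealed 1 new [(3,4)] -> total=1
Click 2 (2,1) count=1: revealed 1 new [(2,1)] -> total=2
Click 3 (1,1) count=1: revealed 1 new [(1,1)] -> total=3
Click 4 (0,0) count=0: revealed 11 new [(0,0) (0,1) (0,2) (0,3) (0,4) (0,5) (1,0) (1,2) (1,3) (1,4) (1,5)] -> total=14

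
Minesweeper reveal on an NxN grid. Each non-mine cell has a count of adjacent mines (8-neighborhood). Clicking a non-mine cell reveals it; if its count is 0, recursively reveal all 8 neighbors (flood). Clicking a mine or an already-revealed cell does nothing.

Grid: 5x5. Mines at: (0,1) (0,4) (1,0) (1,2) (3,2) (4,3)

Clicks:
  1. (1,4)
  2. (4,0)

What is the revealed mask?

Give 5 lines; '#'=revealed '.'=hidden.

Answer: .....
....#
##...
##...
##...

Derivation:
Click 1 (1,4) count=1: revealed 1 new [(1,4)] -> total=1
Click 2 (4,0) count=0: revealed 6 new [(2,0) (2,1) (3,0) (3,1) (4,0) (4,1)] -> total=7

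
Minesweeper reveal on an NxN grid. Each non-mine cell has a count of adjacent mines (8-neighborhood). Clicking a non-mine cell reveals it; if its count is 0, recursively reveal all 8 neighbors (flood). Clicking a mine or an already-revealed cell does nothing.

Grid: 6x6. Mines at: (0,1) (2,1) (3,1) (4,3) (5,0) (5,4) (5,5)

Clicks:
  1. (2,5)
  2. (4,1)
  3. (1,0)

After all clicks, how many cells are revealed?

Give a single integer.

Answer: 20

Derivation:
Click 1 (2,5) count=0: revealed 18 new [(0,2) (0,3) (0,4) (0,5) (1,2) (1,3) (1,4) (1,5) (2,2) (2,3) (2,4) (2,5) (3,2) (3,3) (3,4) (3,5) (4,4) (4,5)] -> total=18
Click 2 (4,1) count=2: revealed 1 new [(4,1)] -> total=19
Click 3 (1,0) count=2: revealed 1 new [(1,0)] -> total=20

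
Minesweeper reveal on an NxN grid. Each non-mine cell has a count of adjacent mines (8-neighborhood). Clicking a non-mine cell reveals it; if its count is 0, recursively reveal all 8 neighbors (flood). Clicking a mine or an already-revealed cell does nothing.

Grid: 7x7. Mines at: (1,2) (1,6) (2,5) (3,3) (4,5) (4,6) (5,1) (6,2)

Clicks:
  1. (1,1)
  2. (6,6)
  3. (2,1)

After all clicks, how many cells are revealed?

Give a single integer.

Answer: 10

Derivation:
Click 1 (1,1) count=1: revealed 1 new [(1,1)] -> total=1
Click 2 (6,6) count=0: revealed 8 new [(5,3) (5,4) (5,5) (5,6) (6,3) (6,4) (6,5) (6,6)] -> total=9
Click 3 (2,1) count=1: revealed 1 new [(2,1)] -> total=10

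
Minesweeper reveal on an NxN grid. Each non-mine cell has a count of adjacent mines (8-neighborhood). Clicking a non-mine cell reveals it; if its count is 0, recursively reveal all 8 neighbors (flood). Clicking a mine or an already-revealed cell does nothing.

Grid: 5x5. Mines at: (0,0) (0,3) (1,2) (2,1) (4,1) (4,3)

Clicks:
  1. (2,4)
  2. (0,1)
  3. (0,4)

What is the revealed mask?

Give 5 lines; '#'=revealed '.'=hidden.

Click 1 (2,4) count=0: revealed 6 new [(1,3) (1,4) (2,3) (2,4) (3,3) (3,4)] -> total=6
Click 2 (0,1) count=2: revealed 1 new [(0,1)] -> total=7
Click 3 (0,4) count=1: revealed 1 new [(0,4)] -> total=8

Answer: .#..#
...##
...##
...##
.....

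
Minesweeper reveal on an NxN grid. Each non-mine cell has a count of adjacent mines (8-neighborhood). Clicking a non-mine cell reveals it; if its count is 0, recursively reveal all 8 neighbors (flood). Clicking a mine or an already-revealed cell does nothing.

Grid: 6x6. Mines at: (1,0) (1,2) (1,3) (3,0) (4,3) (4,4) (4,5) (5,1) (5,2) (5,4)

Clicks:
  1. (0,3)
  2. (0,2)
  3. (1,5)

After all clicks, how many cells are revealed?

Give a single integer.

Answer: 10

Derivation:
Click 1 (0,3) count=2: revealed 1 new [(0,3)] -> total=1
Click 2 (0,2) count=2: revealed 1 new [(0,2)] -> total=2
Click 3 (1,5) count=0: revealed 8 new [(0,4) (0,5) (1,4) (1,5) (2,4) (2,5) (3,4) (3,5)] -> total=10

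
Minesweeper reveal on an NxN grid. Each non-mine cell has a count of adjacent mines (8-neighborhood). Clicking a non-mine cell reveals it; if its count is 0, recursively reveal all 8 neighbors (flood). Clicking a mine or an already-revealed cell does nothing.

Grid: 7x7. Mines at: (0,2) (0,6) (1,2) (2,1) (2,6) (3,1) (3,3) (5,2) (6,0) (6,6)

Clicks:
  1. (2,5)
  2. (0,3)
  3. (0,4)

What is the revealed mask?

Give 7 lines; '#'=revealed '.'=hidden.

Answer: ...###.
...###.
...###.
.......
.......
.......
.......

Derivation:
Click 1 (2,5) count=1: revealed 1 new [(2,5)] -> total=1
Click 2 (0,3) count=2: revealed 1 new [(0,3)] -> total=2
Click 3 (0,4) count=0: revealed 7 new [(0,4) (0,5) (1,3) (1,4) (1,5) (2,3) (2,4)] -> total=9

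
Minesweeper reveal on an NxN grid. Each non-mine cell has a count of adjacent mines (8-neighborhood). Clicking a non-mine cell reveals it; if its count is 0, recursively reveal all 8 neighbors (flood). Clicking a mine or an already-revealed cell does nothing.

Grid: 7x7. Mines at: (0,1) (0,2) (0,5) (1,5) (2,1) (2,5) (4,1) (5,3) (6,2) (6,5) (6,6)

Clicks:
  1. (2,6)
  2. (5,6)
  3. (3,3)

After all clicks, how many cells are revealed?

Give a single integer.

Answer: 14

Derivation:
Click 1 (2,6) count=2: revealed 1 new [(2,6)] -> total=1
Click 2 (5,6) count=2: revealed 1 new [(5,6)] -> total=2
Click 3 (3,3) count=0: revealed 12 new [(1,2) (1,3) (1,4) (2,2) (2,3) (2,4) (3,2) (3,3) (3,4) (4,2) (4,3) (4,4)] -> total=14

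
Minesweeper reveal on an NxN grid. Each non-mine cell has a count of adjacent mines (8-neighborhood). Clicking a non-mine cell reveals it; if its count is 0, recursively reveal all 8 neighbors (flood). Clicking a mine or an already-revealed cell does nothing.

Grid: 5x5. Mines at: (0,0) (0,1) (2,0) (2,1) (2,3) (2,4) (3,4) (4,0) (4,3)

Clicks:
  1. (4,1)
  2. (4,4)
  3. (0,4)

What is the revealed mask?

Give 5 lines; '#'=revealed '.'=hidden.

Click 1 (4,1) count=1: revealed 1 new [(4,1)] -> total=1
Click 2 (4,4) count=2: revealed 1 new [(4,4)] -> total=2
Click 3 (0,4) count=0: revealed 6 new [(0,2) (0,3) (0,4) (1,2) (1,3) (1,4)] -> total=8

Answer: ..###
..###
.....
.....
.#..#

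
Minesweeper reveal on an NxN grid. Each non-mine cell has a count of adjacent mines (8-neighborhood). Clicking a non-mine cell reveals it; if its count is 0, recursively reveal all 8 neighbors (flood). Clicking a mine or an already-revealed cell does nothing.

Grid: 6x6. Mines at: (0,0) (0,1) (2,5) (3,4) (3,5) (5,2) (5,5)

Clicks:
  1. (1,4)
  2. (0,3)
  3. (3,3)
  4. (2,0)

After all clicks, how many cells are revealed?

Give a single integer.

Answer: 25

Derivation:
Click 1 (1,4) count=1: revealed 1 new [(1,4)] -> total=1
Click 2 (0,3) count=0: revealed 24 new [(0,2) (0,3) (0,4) (0,5) (1,0) (1,1) (1,2) (1,3) (1,5) (2,0) (2,1) (2,2) (2,3) (2,4) (3,0) (3,1) (3,2) (3,3) (4,0) (4,1) (4,2) (4,3) (5,0) (5,1)] -> total=25
Click 3 (3,3) count=1: revealed 0 new [(none)] -> total=25
Click 4 (2,0) count=0: revealed 0 new [(none)] -> total=25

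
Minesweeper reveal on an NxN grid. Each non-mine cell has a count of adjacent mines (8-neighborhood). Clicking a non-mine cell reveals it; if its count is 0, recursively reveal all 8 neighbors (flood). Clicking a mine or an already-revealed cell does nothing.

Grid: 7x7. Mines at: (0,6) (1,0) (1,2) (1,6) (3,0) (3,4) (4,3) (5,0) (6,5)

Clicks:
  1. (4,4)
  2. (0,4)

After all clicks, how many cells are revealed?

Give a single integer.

Answer: 10

Derivation:
Click 1 (4,4) count=2: revealed 1 new [(4,4)] -> total=1
Click 2 (0,4) count=0: revealed 9 new [(0,3) (0,4) (0,5) (1,3) (1,4) (1,5) (2,3) (2,4) (2,5)] -> total=10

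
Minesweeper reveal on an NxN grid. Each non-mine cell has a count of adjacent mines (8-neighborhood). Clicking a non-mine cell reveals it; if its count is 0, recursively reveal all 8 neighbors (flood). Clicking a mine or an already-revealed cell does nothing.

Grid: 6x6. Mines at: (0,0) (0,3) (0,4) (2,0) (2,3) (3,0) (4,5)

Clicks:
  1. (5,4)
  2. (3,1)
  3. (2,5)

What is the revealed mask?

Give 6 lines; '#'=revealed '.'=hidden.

Click 1 (5,4) count=1: revealed 1 new [(5,4)] -> total=1
Click 2 (3,1) count=2: revealed 1 new [(3,1)] -> total=2
Click 3 (2,5) count=0: revealed 6 new [(1,4) (1,5) (2,4) (2,5) (3,4) (3,5)] -> total=8

Answer: ......
....##
....##
.#..##
......
....#.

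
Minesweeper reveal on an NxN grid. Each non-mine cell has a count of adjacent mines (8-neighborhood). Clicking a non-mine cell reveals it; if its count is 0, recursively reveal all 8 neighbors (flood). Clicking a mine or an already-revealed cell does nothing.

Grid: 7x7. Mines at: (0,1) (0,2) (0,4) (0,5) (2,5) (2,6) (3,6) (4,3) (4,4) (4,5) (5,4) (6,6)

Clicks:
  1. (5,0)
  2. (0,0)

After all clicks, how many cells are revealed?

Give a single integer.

Answer: 27

Derivation:
Click 1 (5,0) count=0: revealed 26 new [(1,0) (1,1) (1,2) (1,3) (1,4) (2,0) (2,1) (2,2) (2,3) (2,4) (3,0) (3,1) (3,2) (3,3) (3,4) (4,0) (4,1) (4,2) (5,0) (5,1) (5,2) (5,3) (6,0) (6,1) (6,2) (6,3)] -> total=26
Click 2 (0,0) count=1: revealed 1 new [(0,0)] -> total=27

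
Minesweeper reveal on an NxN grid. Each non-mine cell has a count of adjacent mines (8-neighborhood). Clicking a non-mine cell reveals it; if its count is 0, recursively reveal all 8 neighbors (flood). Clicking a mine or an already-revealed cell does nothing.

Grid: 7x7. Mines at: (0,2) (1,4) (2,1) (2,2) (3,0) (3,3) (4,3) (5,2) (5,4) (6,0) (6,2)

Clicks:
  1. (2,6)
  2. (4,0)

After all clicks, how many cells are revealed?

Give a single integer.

Click 1 (2,6) count=0: revealed 17 new [(0,5) (0,6) (1,5) (1,6) (2,4) (2,5) (2,6) (3,4) (3,5) (3,6) (4,4) (4,5) (4,6) (5,5) (5,6) (6,5) (6,6)] -> total=17
Click 2 (4,0) count=1: revealed 1 new [(4,0)] -> total=18

Answer: 18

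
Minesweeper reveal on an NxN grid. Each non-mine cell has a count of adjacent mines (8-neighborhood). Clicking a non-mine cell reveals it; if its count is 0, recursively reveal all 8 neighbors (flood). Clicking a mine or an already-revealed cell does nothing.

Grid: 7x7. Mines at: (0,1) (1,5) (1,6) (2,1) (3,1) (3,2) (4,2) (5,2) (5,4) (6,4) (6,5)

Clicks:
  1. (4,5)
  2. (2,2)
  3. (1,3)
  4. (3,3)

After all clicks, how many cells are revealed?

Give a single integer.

Click 1 (4,5) count=1: revealed 1 new [(4,5)] -> total=1
Click 2 (2,2) count=3: revealed 1 new [(2,2)] -> total=2
Click 3 (1,3) count=0: revealed 8 new [(0,2) (0,3) (0,4) (1,2) (1,3) (1,4) (2,3) (2,4)] -> total=10
Click 4 (3,3) count=2: revealed 1 new [(3,3)] -> total=11

Answer: 11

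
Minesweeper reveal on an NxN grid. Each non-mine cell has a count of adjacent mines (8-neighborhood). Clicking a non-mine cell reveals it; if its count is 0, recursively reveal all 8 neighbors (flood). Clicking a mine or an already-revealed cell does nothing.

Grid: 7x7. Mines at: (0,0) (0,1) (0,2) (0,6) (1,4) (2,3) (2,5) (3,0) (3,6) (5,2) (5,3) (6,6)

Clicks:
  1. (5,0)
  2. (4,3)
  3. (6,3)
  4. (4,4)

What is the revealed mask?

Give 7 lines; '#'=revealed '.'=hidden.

Answer: .......
.......
.......
.......
##.##..
##.....
##.#...

Derivation:
Click 1 (5,0) count=0: revealed 6 new [(4,0) (4,1) (5,0) (5,1) (6,0) (6,1)] -> total=6
Click 2 (4,3) count=2: revealed 1 new [(4,3)] -> total=7
Click 3 (6,3) count=2: revealed 1 new [(6,3)] -> total=8
Click 4 (4,4) count=1: revealed 1 new [(4,4)] -> total=9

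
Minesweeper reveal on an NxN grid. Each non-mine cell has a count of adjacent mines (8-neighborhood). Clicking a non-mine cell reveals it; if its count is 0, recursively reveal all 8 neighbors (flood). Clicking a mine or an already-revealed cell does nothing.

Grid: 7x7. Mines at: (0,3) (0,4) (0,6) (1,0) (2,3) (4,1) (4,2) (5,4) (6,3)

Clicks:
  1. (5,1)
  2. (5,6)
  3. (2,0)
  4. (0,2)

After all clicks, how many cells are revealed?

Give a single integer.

Answer: 19

Derivation:
Click 1 (5,1) count=2: revealed 1 new [(5,1)] -> total=1
Click 2 (5,6) count=0: revealed 16 new [(1,4) (1,5) (1,6) (2,4) (2,5) (2,6) (3,4) (3,5) (3,6) (4,4) (4,5) (4,6) (5,5) (5,6) (6,5) (6,6)] -> total=17
Click 3 (2,0) count=1: revealed 1 new [(2,0)] -> total=18
Click 4 (0,2) count=1: revealed 1 new [(0,2)] -> total=19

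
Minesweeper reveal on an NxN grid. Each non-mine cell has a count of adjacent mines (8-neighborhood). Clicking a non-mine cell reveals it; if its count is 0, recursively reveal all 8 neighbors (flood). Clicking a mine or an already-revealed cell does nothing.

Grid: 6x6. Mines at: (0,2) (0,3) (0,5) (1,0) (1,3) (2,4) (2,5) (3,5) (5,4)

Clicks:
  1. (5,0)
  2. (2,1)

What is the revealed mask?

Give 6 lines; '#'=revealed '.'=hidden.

Answer: ......
......
####..
####..
####..
####..

Derivation:
Click 1 (5,0) count=0: revealed 16 new [(2,0) (2,1) (2,2) (2,3) (3,0) (3,1) (3,2) (3,3) (4,0) (4,1) (4,2) (4,3) (5,0) (5,1) (5,2) (5,3)] -> total=16
Click 2 (2,1) count=1: revealed 0 new [(none)] -> total=16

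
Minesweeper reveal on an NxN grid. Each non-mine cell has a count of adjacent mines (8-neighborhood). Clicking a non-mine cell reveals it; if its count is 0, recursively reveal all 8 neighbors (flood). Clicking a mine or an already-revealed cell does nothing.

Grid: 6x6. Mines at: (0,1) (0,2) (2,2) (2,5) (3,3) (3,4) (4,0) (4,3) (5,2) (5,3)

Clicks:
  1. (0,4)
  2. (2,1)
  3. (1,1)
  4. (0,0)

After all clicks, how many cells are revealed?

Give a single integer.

Answer: 9

Derivation:
Click 1 (0,4) count=0: revealed 6 new [(0,3) (0,4) (0,5) (1,3) (1,4) (1,5)] -> total=6
Click 2 (2,1) count=1: revealed 1 new [(2,1)] -> total=7
Click 3 (1,1) count=3: revealed 1 new [(1,1)] -> total=8
Click 4 (0,0) count=1: revealed 1 new [(0,0)] -> total=9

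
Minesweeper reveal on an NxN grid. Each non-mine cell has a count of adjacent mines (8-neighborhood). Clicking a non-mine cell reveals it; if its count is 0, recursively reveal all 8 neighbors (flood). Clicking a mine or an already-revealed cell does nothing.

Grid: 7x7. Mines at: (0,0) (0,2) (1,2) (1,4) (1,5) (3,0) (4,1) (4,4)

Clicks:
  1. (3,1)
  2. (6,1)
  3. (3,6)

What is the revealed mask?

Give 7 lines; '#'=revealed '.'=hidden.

Answer: .......
.......
.....##
.#...##
.....##
#######
#######

Derivation:
Click 1 (3,1) count=2: revealed 1 new [(3,1)] -> total=1
Click 2 (6,1) count=0: revealed 20 new [(2,5) (2,6) (3,5) (3,6) (4,5) (4,6) (5,0) (5,1) (5,2) (5,3) (5,4) (5,5) (5,6) (6,0) (6,1) (6,2) (6,3) (6,4) (6,5) (6,6)] -> total=21
Click 3 (3,6) count=0: revealed 0 new [(none)] -> total=21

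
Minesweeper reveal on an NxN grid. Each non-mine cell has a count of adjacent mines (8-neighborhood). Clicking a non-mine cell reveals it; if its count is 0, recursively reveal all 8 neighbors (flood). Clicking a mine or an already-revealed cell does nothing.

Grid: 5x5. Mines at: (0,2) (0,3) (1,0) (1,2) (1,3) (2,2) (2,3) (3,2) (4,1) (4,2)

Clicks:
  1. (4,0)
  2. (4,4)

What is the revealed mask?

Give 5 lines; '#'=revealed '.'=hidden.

Answer: .....
.....
.....
...##
#..##

Derivation:
Click 1 (4,0) count=1: revealed 1 new [(4,0)] -> total=1
Click 2 (4,4) count=0: revealed 4 new [(3,3) (3,4) (4,3) (4,4)] -> total=5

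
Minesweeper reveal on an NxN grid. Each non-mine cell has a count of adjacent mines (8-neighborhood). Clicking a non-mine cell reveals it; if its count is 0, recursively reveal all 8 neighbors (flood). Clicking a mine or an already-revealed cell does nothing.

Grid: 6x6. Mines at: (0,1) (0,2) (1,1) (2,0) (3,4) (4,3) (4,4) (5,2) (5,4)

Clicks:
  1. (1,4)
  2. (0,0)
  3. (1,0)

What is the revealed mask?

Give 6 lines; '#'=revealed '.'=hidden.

Answer: #..###
#..###
...###
......
......
......

Derivation:
Click 1 (1,4) count=0: revealed 9 new [(0,3) (0,4) (0,5) (1,3) (1,4) (1,5) (2,3) (2,4) (2,5)] -> total=9
Click 2 (0,0) count=2: revealed 1 new [(0,0)] -> total=10
Click 3 (1,0) count=3: revealed 1 new [(1,0)] -> total=11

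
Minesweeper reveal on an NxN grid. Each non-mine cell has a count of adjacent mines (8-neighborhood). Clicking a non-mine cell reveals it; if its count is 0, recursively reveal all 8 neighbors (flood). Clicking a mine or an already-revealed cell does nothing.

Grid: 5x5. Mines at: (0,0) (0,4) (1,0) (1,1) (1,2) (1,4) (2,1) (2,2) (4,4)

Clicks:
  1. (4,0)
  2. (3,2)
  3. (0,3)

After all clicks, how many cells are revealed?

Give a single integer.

Click 1 (4,0) count=0: revealed 8 new [(3,0) (3,1) (3,2) (3,3) (4,0) (4,1) (4,2) (4,3)] -> total=8
Click 2 (3,2) count=2: revealed 0 new [(none)] -> total=8
Click 3 (0,3) count=3: revealed 1 new [(0,3)] -> total=9

Answer: 9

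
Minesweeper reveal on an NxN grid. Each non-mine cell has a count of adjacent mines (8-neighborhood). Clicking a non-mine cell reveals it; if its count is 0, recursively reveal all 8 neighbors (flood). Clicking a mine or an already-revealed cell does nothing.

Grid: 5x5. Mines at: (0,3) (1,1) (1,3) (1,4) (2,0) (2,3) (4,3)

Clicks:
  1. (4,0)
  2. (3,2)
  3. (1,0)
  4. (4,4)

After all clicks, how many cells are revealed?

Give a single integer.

Click 1 (4,0) count=0: revealed 6 new [(3,0) (3,1) (3,2) (4,0) (4,1) (4,2)] -> total=6
Click 2 (3,2) count=2: revealed 0 new [(none)] -> total=6
Click 3 (1,0) count=2: revealed 1 new [(1,0)] -> total=7
Click 4 (4,4) count=1: revealed 1 new [(4,4)] -> total=8

Answer: 8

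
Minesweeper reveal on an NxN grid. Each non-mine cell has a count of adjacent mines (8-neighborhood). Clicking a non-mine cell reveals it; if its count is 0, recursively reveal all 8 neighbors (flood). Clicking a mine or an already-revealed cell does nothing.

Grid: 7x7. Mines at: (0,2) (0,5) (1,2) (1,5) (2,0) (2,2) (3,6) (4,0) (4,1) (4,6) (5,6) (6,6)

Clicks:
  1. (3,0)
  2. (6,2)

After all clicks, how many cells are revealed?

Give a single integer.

Click 1 (3,0) count=3: revealed 1 new [(3,0)] -> total=1
Click 2 (6,2) count=0: revealed 23 new [(2,3) (2,4) (2,5) (3,2) (3,3) (3,4) (3,5) (4,2) (4,3) (4,4) (4,5) (5,0) (5,1) (5,2) (5,3) (5,4) (5,5) (6,0) (6,1) (6,2) (6,3) (6,4) (6,5)] -> total=24

Answer: 24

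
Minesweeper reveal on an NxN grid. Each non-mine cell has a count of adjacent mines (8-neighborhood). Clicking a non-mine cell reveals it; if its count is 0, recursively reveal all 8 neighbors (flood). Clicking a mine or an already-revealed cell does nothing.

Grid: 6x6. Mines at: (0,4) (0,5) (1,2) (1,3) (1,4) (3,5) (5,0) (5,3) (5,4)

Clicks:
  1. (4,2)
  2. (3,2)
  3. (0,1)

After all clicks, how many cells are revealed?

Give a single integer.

Answer: 19

Derivation:
Click 1 (4,2) count=1: revealed 1 new [(4,2)] -> total=1
Click 2 (3,2) count=0: revealed 18 new [(0,0) (0,1) (1,0) (1,1) (2,0) (2,1) (2,2) (2,3) (2,4) (3,0) (3,1) (3,2) (3,3) (3,4) (4,0) (4,1) (4,3) (4,4)] -> total=19
Click 3 (0,1) count=1: revealed 0 new [(none)] -> total=19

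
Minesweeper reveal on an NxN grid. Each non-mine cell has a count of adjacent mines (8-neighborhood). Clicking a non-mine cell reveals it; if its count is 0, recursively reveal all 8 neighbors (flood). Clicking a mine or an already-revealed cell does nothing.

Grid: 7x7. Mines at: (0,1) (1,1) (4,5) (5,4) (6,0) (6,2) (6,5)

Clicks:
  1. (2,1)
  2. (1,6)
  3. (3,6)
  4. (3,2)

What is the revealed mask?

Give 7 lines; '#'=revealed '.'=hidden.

Click 1 (2,1) count=1: revealed 1 new [(2,1)] -> total=1
Click 2 (1,6) count=0: revealed 32 new [(0,2) (0,3) (0,4) (0,5) (0,6) (1,2) (1,3) (1,4) (1,5) (1,6) (2,0) (2,2) (2,3) (2,4) (2,5) (2,6) (3,0) (3,1) (3,2) (3,3) (3,4) (3,5) (3,6) (4,0) (4,1) (4,2) (4,3) (4,4) (5,0) (5,1) (5,2) (5,3)] -> total=33
Click 3 (3,6) count=1: revealed 0 new [(none)] -> total=33
Click 4 (3,2) count=0: revealed 0 new [(none)] -> total=33

Answer: ..#####
..#####
#######
#######
#####..
####...
.......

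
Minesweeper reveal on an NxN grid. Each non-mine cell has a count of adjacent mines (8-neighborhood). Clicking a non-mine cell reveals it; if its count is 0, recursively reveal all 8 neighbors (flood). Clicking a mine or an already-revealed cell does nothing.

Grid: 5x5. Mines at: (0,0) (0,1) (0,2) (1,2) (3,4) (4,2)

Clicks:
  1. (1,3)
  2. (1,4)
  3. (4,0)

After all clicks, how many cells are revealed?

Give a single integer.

Click 1 (1,3) count=2: revealed 1 new [(1,3)] -> total=1
Click 2 (1,4) count=0: revealed 5 new [(0,3) (0,4) (1,4) (2,3) (2,4)] -> total=6
Click 3 (4,0) count=0: revealed 8 new [(1,0) (1,1) (2,0) (2,1) (3,0) (3,1) (4,0) (4,1)] -> total=14

Answer: 14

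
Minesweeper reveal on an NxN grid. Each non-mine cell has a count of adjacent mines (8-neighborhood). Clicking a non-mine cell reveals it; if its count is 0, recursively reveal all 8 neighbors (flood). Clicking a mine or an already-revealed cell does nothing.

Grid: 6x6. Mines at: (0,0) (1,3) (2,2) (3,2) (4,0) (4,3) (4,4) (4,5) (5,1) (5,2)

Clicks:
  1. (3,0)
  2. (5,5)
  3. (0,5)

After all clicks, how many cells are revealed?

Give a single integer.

Answer: 10

Derivation:
Click 1 (3,0) count=1: revealed 1 new [(3,0)] -> total=1
Click 2 (5,5) count=2: revealed 1 new [(5,5)] -> total=2
Click 3 (0,5) count=0: revealed 8 new [(0,4) (0,5) (1,4) (1,5) (2,4) (2,5) (3,4) (3,5)] -> total=10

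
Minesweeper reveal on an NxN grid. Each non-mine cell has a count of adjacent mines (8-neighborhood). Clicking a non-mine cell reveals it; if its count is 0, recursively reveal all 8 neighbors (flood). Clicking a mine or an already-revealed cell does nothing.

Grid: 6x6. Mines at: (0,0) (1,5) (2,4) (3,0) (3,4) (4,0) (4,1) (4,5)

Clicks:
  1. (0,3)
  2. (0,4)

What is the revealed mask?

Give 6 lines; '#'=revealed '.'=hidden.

Click 1 (0,3) count=0: revealed 14 new [(0,1) (0,2) (0,3) (0,4) (1,1) (1,2) (1,3) (1,4) (2,1) (2,2) (2,3) (3,1) (3,2) (3,3)] -> total=14
Click 2 (0,4) count=1: revealed 0 new [(none)] -> total=14

Answer: .####.
.####.
.###..
.###..
......
......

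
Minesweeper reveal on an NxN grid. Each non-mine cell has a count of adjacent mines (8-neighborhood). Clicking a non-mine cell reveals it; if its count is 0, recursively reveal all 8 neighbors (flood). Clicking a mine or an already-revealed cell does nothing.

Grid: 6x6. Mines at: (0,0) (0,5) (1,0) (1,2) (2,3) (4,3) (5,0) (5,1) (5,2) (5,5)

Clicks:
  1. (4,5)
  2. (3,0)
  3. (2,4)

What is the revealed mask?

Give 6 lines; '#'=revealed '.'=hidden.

Click 1 (4,5) count=1: revealed 1 new [(4,5)] -> total=1
Click 2 (3,0) count=0: revealed 9 new [(2,0) (2,1) (2,2) (3,0) (3,1) (3,2) (4,0) (4,1) (4,2)] -> total=10
Click 3 (2,4) count=1: revealed 1 new [(2,4)] -> total=11

Answer: ......
......
###.#.
###...
###..#
......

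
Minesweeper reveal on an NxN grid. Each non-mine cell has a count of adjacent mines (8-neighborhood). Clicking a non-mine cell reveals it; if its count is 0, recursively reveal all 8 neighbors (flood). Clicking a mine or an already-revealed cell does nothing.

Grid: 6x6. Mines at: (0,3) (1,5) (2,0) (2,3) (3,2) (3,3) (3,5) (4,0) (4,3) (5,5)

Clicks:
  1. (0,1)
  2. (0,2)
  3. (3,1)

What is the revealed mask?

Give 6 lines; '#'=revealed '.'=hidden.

Click 1 (0,1) count=0: revealed 6 new [(0,0) (0,1) (0,2) (1,0) (1,1) (1,2)] -> total=6
Click 2 (0,2) count=1: revealed 0 new [(none)] -> total=6
Click 3 (3,1) count=3: revealed 1 new [(3,1)] -> total=7

Answer: ###...
###...
......
.#....
......
......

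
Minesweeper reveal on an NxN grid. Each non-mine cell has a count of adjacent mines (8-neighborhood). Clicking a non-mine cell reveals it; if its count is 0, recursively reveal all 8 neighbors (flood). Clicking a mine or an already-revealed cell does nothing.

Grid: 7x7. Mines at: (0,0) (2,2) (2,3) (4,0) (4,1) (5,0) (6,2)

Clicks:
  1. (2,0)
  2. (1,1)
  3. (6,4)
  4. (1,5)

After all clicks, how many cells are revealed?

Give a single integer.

Click 1 (2,0) count=0: revealed 6 new [(1,0) (1,1) (2,0) (2,1) (3,0) (3,1)] -> total=6
Click 2 (1,1) count=2: revealed 0 new [(none)] -> total=6
Click 3 (6,4) count=0: revealed 33 new [(0,1) (0,2) (0,3) (0,4) (0,5) (0,6) (1,2) (1,3) (1,4) (1,5) (1,6) (2,4) (2,5) (2,6) (3,2) (3,3) (3,4) (3,5) (3,6) (4,2) (4,3) (4,4) (4,5) (4,6) (5,2) (5,3) (5,4) (5,5) (5,6) (6,3) (6,4) (6,5) (6,6)] -> total=39
Click 4 (1,5) count=0: revealed 0 new [(none)] -> total=39

Answer: 39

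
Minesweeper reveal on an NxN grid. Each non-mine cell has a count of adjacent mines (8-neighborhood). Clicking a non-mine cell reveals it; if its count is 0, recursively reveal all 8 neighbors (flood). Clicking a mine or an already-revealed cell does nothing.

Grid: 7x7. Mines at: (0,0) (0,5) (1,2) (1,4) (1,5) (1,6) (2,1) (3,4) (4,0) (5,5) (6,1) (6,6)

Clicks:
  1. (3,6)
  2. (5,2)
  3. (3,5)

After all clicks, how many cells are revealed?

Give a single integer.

Answer: 7

Derivation:
Click 1 (3,6) count=0: revealed 6 new [(2,5) (2,6) (3,5) (3,6) (4,5) (4,6)] -> total=6
Click 2 (5,2) count=1: revealed 1 new [(5,2)] -> total=7
Click 3 (3,5) count=1: revealed 0 new [(none)] -> total=7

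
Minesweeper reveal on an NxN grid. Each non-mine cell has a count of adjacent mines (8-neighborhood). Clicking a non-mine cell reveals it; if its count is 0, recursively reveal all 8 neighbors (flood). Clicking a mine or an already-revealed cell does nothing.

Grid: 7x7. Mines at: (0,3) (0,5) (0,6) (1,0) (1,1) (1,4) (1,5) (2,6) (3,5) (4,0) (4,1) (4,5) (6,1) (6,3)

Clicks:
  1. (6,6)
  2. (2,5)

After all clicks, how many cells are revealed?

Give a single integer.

Answer: 7

Derivation:
Click 1 (6,6) count=0: revealed 6 new [(5,4) (5,5) (5,6) (6,4) (6,5) (6,6)] -> total=6
Click 2 (2,5) count=4: revealed 1 new [(2,5)] -> total=7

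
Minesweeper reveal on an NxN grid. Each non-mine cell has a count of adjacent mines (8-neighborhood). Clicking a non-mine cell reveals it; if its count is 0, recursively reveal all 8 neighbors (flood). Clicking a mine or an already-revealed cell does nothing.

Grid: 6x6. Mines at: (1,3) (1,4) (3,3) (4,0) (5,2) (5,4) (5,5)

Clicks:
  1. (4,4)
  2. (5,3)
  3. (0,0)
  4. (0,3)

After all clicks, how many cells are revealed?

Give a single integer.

Click 1 (4,4) count=3: revealed 1 new [(4,4)] -> total=1
Click 2 (5,3) count=2: revealed 1 new [(5,3)] -> total=2
Click 3 (0,0) count=0: revealed 12 new [(0,0) (0,1) (0,2) (1,0) (1,1) (1,2) (2,0) (2,1) (2,2) (3,0) (3,1) (3,2)] -> total=14
Click 4 (0,3) count=2: revealed 1 new [(0,3)] -> total=15

Answer: 15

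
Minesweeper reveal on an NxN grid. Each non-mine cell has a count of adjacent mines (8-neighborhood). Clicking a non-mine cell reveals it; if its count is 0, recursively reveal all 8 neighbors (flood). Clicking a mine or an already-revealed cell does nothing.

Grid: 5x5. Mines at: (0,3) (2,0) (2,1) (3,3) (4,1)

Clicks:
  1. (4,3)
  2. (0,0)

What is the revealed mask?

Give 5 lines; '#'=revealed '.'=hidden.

Answer: ###..
###..
.....
.....
...#.

Derivation:
Click 1 (4,3) count=1: revealed 1 new [(4,3)] -> total=1
Click 2 (0,0) count=0: revealed 6 new [(0,0) (0,1) (0,2) (1,0) (1,1) (1,2)] -> total=7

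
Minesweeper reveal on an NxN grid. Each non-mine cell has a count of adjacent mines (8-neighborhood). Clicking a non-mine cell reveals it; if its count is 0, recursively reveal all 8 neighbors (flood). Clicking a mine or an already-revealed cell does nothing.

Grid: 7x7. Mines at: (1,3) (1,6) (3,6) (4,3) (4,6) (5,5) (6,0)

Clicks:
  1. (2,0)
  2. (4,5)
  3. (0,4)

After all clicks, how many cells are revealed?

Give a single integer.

Answer: 20

Derivation:
Click 1 (2,0) count=0: revealed 18 new [(0,0) (0,1) (0,2) (1,0) (1,1) (1,2) (2,0) (2,1) (2,2) (3,0) (3,1) (3,2) (4,0) (4,1) (4,2) (5,0) (5,1) (5,2)] -> total=18
Click 2 (4,5) count=3: revealed 1 new [(4,5)] -> total=19
Click 3 (0,4) count=1: revealed 1 new [(0,4)] -> total=20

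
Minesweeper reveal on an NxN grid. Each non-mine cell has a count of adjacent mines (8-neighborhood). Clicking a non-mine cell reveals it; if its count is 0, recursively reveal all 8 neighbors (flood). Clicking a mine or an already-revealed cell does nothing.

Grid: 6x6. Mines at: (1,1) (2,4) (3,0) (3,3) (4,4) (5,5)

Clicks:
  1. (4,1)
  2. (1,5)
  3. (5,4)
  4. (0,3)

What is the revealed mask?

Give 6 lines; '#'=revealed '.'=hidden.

Answer: ..####
..####
......
......
.#....
....#.

Derivation:
Click 1 (4,1) count=1: revealed 1 new [(4,1)] -> total=1
Click 2 (1,5) count=1: revealed 1 new [(1,5)] -> total=2
Click 3 (5,4) count=2: revealed 1 new [(5,4)] -> total=3
Click 4 (0,3) count=0: revealed 7 new [(0,2) (0,3) (0,4) (0,5) (1,2) (1,3) (1,4)] -> total=10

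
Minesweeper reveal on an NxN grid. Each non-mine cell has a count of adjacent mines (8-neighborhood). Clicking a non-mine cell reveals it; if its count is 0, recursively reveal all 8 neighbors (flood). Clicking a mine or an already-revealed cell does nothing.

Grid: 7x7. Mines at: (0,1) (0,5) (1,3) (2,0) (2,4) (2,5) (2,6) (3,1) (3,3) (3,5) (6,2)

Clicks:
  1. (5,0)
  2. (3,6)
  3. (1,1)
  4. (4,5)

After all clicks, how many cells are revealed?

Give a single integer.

Click 1 (5,0) count=0: revealed 6 new [(4,0) (4,1) (5,0) (5,1) (6,0) (6,1)] -> total=6
Click 2 (3,6) count=3: revealed 1 new [(3,6)] -> total=7
Click 3 (1,1) count=2: revealed 1 new [(1,1)] -> total=8
Click 4 (4,5) count=1: revealed 1 new [(4,5)] -> total=9

Answer: 9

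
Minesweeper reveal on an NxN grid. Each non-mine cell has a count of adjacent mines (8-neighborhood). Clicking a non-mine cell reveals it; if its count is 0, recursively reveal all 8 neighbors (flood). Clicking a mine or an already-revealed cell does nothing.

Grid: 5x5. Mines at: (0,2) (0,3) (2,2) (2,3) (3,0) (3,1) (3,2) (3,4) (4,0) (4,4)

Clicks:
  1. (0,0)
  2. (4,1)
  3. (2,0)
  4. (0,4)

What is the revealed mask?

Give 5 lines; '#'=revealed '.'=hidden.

Click 1 (0,0) count=0: revealed 6 new [(0,0) (0,1) (1,0) (1,1) (2,0) (2,1)] -> total=6
Click 2 (4,1) count=4: revealed 1 new [(4,1)] -> total=7
Click 3 (2,0) count=2: revealed 0 new [(none)] -> total=7
Click 4 (0,4) count=1: revealed 1 new [(0,4)] -> total=8

Answer: ##..#
##...
##...
.....
.#...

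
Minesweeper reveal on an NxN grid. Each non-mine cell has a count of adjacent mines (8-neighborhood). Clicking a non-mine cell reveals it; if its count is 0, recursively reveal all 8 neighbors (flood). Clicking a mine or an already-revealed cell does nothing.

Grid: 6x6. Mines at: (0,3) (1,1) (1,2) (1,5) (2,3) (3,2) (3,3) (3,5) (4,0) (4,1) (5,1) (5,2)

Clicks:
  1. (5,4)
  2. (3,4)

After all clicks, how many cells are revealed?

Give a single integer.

Answer: 7

Derivation:
Click 1 (5,4) count=0: revealed 6 new [(4,3) (4,4) (4,5) (5,3) (5,4) (5,5)] -> total=6
Click 2 (3,4) count=3: revealed 1 new [(3,4)] -> total=7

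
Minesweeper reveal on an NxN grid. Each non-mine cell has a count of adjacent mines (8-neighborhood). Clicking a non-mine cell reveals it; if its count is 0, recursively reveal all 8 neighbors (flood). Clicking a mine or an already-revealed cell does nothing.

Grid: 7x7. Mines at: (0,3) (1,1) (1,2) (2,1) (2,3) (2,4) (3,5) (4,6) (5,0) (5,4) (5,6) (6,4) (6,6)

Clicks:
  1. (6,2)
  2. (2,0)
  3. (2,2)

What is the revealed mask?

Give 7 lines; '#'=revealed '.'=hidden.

Click 1 (6,2) count=0: revealed 12 new [(3,1) (3,2) (3,3) (4,1) (4,2) (4,3) (5,1) (5,2) (5,3) (6,1) (6,2) (6,3)] -> total=12
Click 2 (2,0) count=2: revealed 1 new [(2,0)] -> total=13
Click 3 (2,2) count=4: revealed 1 new [(2,2)] -> total=14

Answer: .......
.......
#.#....
.###...
.###...
.###...
.###...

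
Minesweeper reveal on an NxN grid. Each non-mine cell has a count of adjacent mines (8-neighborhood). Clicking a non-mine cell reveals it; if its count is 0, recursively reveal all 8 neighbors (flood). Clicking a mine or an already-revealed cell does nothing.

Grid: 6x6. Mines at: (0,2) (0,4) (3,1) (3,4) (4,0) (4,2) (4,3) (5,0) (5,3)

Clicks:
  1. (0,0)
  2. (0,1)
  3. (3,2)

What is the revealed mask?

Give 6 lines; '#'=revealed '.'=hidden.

Answer: ##....
##....
##....
..#...
......
......

Derivation:
Click 1 (0,0) count=0: revealed 6 new [(0,0) (0,1) (1,0) (1,1) (2,0) (2,1)] -> total=6
Click 2 (0,1) count=1: revealed 0 new [(none)] -> total=6
Click 3 (3,2) count=3: revealed 1 new [(3,2)] -> total=7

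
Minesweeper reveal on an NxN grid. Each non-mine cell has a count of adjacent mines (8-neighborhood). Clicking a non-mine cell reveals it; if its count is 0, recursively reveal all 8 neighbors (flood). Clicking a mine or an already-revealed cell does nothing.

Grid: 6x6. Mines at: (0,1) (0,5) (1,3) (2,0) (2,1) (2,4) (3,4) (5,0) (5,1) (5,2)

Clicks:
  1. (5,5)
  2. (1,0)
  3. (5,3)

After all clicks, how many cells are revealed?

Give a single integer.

Answer: 7

Derivation:
Click 1 (5,5) count=0: revealed 6 new [(4,3) (4,4) (4,5) (5,3) (5,4) (5,5)] -> total=6
Click 2 (1,0) count=3: revealed 1 new [(1,0)] -> total=7
Click 3 (5,3) count=1: revealed 0 new [(none)] -> total=7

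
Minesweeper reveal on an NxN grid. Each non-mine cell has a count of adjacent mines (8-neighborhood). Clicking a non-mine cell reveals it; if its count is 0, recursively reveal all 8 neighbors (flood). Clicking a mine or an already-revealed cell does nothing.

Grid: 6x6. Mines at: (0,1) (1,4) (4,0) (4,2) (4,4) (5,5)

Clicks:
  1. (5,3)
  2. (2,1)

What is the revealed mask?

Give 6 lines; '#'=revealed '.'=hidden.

Answer: ......
####..
####..
####..
......
...#..

Derivation:
Click 1 (5,3) count=2: revealed 1 new [(5,3)] -> total=1
Click 2 (2,1) count=0: revealed 12 new [(1,0) (1,1) (1,2) (1,3) (2,0) (2,1) (2,2) (2,3) (3,0) (3,1) (3,2) (3,3)] -> total=13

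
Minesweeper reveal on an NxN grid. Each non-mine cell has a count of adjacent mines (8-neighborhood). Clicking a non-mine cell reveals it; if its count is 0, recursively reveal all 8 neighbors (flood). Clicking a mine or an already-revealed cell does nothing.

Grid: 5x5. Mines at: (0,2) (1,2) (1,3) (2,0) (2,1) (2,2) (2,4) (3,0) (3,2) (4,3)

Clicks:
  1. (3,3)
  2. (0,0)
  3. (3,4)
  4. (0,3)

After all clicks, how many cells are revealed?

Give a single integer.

Click 1 (3,3) count=4: revealed 1 new [(3,3)] -> total=1
Click 2 (0,0) count=0: revealed 4 new [(0,0) (0,1) (1,0) (1,1)] -> total=5
Click 3 (3,4) count=2: revealed 1 new [(3,4)] -> total=6
Click 4 (0,3) count=3: revealed 1 new [(0,3)] -> total=7

Answer: 7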